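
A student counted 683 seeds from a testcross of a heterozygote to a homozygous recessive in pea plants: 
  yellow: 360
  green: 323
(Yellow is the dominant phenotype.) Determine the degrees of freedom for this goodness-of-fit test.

1

A testcross of a heterozygote (Aa × aa) gives a 1:1 phenotypic ratio.
A goodness-of-fit test with 2 phenotype classes has df = 2 − 1 = 1.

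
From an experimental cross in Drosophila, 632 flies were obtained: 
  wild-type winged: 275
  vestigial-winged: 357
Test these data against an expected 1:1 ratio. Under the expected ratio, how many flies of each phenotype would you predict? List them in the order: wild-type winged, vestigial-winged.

316, 316

Under the 1:1 hypothesis (Σ ratio = 2, N = 632):
  wild-type winged: 632 × 1/2 = 316
  vestigial-winged: 632 × 1/2 = 316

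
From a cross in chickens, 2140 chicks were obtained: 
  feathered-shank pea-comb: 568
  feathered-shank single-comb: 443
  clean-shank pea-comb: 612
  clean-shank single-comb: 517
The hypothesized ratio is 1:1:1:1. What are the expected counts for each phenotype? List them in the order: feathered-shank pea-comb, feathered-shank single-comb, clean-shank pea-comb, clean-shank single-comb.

535, 535, 535, 535

Under the 1:1:1:1 hypothesis (Σ ratio = 4, N = 2140):
  feathered-shank pea-comb: 2140 × 1/4 = 535
  feathered-shank single-comb: 2140 × 1/4 = 535
  clean-shank pea-comb: 2140 × 1/4 = 535
  clean-shank single-comb: 2140 × 1/4 = 535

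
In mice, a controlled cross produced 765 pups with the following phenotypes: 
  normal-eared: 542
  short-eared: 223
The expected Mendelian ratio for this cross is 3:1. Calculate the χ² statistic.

The 3:1 ratio has 4 parts, so with N = 765 the expected counts are:
  normal-eared: 765 × 3/4 = 573.75
  short-eared: 765 × 1/4 = 191.25
χ² = Σ (O − E)² / E
  normal-eared: (542 − 573.75)² / 573.75 = 1.7570
  short-eared: (223 − 191.25)² / 191.25 = 5.2709
χ² = 1.7570 + 5.2709 = 7.0279 ≈ 7.028

7.028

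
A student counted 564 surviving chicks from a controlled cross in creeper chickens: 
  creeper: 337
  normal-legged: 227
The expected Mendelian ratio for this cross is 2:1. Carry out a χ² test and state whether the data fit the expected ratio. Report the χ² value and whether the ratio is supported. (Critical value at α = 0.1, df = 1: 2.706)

12.136; not consistent

The 2:1 ratio has 3 parts, so with N = 564 the expected counts are:
  creeper: 564 × 2/3 = 376
  normal-legged: 564 × 1/3 = 188
χ² = Σ (O − E)² / E
  creeper: (337 − 376)² / 376 = 4.0452
  normal-legged: (227 − 188)² / 188 = 8.0904
χ² = 4.0452 + 8.0904 = 12.1356 ≈ 12.136
Degrees of freedom = 2 − 1 = 1; critical value at α = 0.1 is 2.706.
Since 12.136 > 2.706, we reject the null hypothesis — the data do not fit the 2:1 ratio.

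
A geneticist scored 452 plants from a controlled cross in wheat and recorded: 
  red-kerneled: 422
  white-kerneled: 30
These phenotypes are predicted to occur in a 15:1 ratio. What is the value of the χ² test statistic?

Total ratio parts = 16. Expected numbers out of 452:
  red-kerneled: 452 × 15/16 = 423.75
  white-kerneled: 452 × 1/16 = 28.25
χ² = Σ (O − E)² / E
  red-kerneled: (422 − 423.75)² / 423.75 = 0.0072
  white-kerneled: (30 − 28.25)² / 28.25 = 0.1084
χ² = 0.0072 + 0.1084 = 0.1156 ≈ 0.116

0.116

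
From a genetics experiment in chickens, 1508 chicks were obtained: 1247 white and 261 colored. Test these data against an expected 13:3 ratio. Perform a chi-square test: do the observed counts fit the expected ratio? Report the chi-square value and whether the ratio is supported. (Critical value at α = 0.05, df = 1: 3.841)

The 13:3 ratio has 16 parts, so with N = 1508 the expected counts are:
  white: 1508 × 13/16 = 1225.25
  colored: 1508 × 3/16 = 282.75
χ² = Σ (O − E)² / E
  white: (1247 − 1225.25)² / 1225.25 = 0.3861
  colored: (261 − 282.75)² / 282.75 = 1.6731
χ² = 0.3861 + 1.6731 = 2.0592 ≈ 2.059
Degrees of freedom = 2 − 1 = 1; critical value at α = 0.05 is 3.841.
Since 2.059 < 3.841, we fail to reject the null hypothesis — the data are consistent with the 13:3 ratio.

2.059; consistent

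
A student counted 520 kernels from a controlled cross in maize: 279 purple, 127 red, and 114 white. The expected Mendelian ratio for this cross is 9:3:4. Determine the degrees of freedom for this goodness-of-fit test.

2

A goodness-of-fit test with 3 phenotype classes has df = 3 − 1 = 2.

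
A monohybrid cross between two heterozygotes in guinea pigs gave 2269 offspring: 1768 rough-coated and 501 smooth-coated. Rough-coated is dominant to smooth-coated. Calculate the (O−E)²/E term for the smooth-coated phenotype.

7.737

For a monohybrid cross between heterozygotes with complete dominance, the expected phenotypic ratio is 3:1.
Total ratio parts = 4. Expected numbers out of 2269:
  rough-coated: 2269 × 3/4 = 1701.75
  smooth-coated: 2269 × 1/4 = 567.25
Contribution of smooth-coated: (501 − 567.25)² / 567.25 = 7.7374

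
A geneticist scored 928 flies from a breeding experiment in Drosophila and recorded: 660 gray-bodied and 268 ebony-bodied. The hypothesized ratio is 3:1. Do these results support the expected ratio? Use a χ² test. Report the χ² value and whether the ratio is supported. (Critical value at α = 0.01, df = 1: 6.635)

7.448; not consistent

Under the 3:1 hypothesis (Σ ratio = 4, N = 928):
  gray-bodied: 928 × 3/4 = 696
  ebony-bodied: 928 × 1/4 = 232
χ² = Σ (O − E)² / E
  gray-bodied: (660 − 696)² / 696 = 1.8621
  ebony-bodied: (268 − 232)² / 232 = 5.5862
χ² = 1.8621 + 5.5862 = 7.4483 ≈ 7.448
Degrees of freedom = 2 − 1 = 1; critical value at α = 0.01 is 6.635.
Since 7.448 > 6.635, we reject the null hypothesis — the data do not fit the 3:1 ratio.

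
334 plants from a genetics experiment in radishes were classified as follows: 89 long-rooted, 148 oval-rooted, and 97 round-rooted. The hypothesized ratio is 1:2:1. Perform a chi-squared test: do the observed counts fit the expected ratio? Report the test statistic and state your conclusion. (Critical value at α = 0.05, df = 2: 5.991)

Total ratio parts = 4. Expected numbers out of 334:
  long-rooted: 334 × 1/4 = 83.5
  oval-rooted: 334 × 2/4 = 167
  round-rooted: 334 × 1/4 = 83.5
χ² = Σ (O − E)² / E
  long-rooted: (89 − 83.5)² / 83.5 = 0.3623
  oval-rooted: (148 − 167)² / 167 = 2.1617
  round-rooted: (97 − 83.5)² / 83.5 = 2.1826
χ² = 0.3623 + 2.1617 + 2.1826 = 4.7066 ≈ 4.707
Degrees of freedom = 3 − 1 = 2; critical value at α = 0.05 is 5.991.
Since 4.707 < 5.991, we fail to reject the null hypothesis — the data are consistent with the 1:2:1 ratio.

4.707; consistent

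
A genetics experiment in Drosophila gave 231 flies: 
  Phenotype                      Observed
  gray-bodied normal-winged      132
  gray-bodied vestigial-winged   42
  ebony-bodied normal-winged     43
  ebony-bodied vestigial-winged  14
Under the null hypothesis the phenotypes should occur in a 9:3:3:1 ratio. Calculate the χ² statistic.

0.088

Total ratio parts = 16. Expected numbers out of 231:
  gray-bodied normal-winged: 231 × 9/16 = 129.9375
  gray-bodied vestigial-winged: 231 × 3/16 = 43.3125
  ebony-bodied normal-winged: 231 × 3/16 = 43.3125
  ebony-bodied vestigial-winged: 231 × 1/16 = 14.4375
χ² = Σ (O − E)² / E
  gray-bodied normal-winged: (132 − 129.9375)² / 129.9375 = 0.0327
  gray-bodied vestigial-winged: (42 − 43.3125)² / 43.3125 = 0.0398
  ebony-bodied normal-winged: (43 − 43.3125)² / 43.3125 = 0.0023
  ebony-bodied vestigial-winged: (14 − 14.4375)² / 14.4375 = 0.0133
χ² = 0.0327 + 0.0398 + 0.0023 + 0.0133 = 0.0881 ≈ 0.088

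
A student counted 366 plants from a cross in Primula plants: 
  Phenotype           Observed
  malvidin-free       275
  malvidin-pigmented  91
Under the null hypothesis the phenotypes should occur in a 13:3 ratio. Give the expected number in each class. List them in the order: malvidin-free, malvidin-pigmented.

297.375, 68.625

Expected counts for N = 366 under a 13:3 ratio (total parts = 16):
  malvidin-free: 366 × 13/16 = 297.375
  malvidin-pigmented: 366 × 3/16 = 68.625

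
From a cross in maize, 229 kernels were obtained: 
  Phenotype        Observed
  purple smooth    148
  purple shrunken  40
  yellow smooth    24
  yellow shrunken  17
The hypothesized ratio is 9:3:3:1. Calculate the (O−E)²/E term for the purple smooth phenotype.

Expected counts for N = 229 under a 9:3:3:1 ratio (total parts = 16):
  purple smooth: 229 × 9/16 = 128.8125
  purple shrunken: 229 × 3/16 = 42.9375
  yellow smooth: 229 × 3/16 = 42.9375
  yellow shrunken: 229 × 1/16 = 14.3125
Contribution of purple smooth: (148 − 128.8125)² / 128.8125 = 2.8581

2.858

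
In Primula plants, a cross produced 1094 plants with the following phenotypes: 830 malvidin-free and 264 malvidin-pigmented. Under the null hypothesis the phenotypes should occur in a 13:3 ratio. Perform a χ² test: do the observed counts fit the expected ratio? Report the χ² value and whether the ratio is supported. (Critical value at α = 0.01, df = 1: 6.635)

20.798; not consistent

The 13:3 ratio has 16 parts, so with N = 1094 the expected counts are:
  malvidin-free: 1094 × 13/16 = 888.875
  malvidin-pigmented: 1094 × 3/16 = 205.125
χ² = Σ (O − E)² / E
  malvidin-free: (830 − 888.875)² / 888.875 = 3.8996
  malvidin-pigmented: (264 − 205.125)² / 205.125 = 16.8983
χ² = 3.8996 + 16.8983 = 20.7979 ≈ 20.798
Degrees of freedom = 2 − 1 = 1; critical value at α = 0.01 is 6.635.
Since 20.798 > 6.635, we reject the null hypothesis — the data do not fit the 13:3 ratio.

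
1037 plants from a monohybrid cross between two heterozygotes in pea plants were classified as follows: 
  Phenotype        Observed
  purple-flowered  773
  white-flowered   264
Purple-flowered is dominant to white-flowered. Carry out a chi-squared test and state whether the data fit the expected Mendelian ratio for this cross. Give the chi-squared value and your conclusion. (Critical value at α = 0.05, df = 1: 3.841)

For a monohybrid cross between heterozygotes with complete dominance, the expected phenotypic ratio is 3:1.
The 3:1 ratio has 4 parts, so with N = 1037 the expected counts are:
  purple-flowered: 1037 × 3/4 = 777.75
  white-flowered: 1037 × 1/4 = 259.25
χ² = Σ (O − E)² / E
  purple-flowered: (773 − 777.75)² / 777.75 = 0.0290
  white-flowered: (264 − 259.25)² / 259.25 = 0.0870
χ² = 0.0290 + 0.0870 = 0.116
Degrees of freedom = 2 − 1 = 1; critical value at α = 0.05 is 3.841.
Since 0.116 < 3.841, we fail to reject the null hypothesis — the data are consistent with the 3:1 ratio.

0.116; consistent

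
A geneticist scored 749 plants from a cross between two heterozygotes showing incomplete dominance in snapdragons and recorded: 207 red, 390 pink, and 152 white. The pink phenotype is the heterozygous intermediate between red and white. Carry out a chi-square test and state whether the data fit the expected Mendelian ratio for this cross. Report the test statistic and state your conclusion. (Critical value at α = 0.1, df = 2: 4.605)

With incomplete dominance, a heterozygote × heterozygote cross gives a 1:2:1 phenotypic ratio.
Total ratio parts = 4. Expected numbers out of 749:
  red: 749 × 1/4 = 187.25
  pink: 749 × 2/4 = 374.5
  white: 749 × 1/4 = 187.25
χ² = Σ (O − E)² / E
  red: (207 − 187.25)² / 187.25 = 2.0831
  pink: (390 − 374.5)² / 374.5 = 0.6415
  white: (152 − 187.25)² / 187.25 = 6.6358
χ² = 2.0831 + 0.6415 + 6.6358 = 9.3604 ≈ 9.360
Degrees of freedom = 3 − 1 = 2; critical value at α = 0.1 is 4.605.
Since 9.360 > 4.605, we reject the null hypothesis — the data do not fit the 1:2:1 ratio.

9.360; not consistent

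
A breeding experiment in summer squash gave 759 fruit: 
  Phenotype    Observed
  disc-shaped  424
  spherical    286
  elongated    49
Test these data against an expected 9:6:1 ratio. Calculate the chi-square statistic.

0.078

The 9:6:1 ratio has 16 parts, so with N = 759 the expected counts are:
  disc-shaped: 759 × 9/16 = 426.9375
  spherical: 759 × 6/16 = 284.625
  elongated: 759 × 1/16 = 47.4375
χ² = Σ (O − E)² / E
  disc-shaped: (424 − 426.9375)² / 426.9375 = 0.0202
  spherical: (286 − 284.625)² / 284.625 = 0.0066
  elongated: (49 − 47.4375)² / 47.4375 = 0.0515
χ² = 0.0202 + 0.0066 + 0.0515 = 0.0783 ≈ 0.078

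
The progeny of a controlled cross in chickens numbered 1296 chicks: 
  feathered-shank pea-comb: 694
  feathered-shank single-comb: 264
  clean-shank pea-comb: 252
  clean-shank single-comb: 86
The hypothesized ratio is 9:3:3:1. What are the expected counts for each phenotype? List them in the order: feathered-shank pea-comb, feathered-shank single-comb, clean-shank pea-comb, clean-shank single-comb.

729, 243, 243, 81

Total ratio parts = 16. Expected numbers out of 1296:
  feathered-shank pea-comb: 1296 × 9/16 = 729
  feathered-shank single-comb: 1296 × 3/16 = 243
  clean-shank pea-comb: 1296 × 3/16 = 243
  clean-shank single-comb: 1296 × 1/16 = 81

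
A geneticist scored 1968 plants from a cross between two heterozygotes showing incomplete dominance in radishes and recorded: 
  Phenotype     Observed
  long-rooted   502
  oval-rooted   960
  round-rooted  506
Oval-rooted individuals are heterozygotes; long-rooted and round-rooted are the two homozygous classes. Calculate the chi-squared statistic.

With incomplete dominance, a heterozygote × heterozygote cross gives a 1:2:1 phenotypic ratio.
The 1:2:1 ratio has 4 parts, so with N = 1968 the expected counts are:
  long-rooted: 1968 × 1/4 = 492
  oval-rooted: 1968 × 2/4 = 984
  round-rooted: 1968 × 1/4 = 492
χ² = Σ (O − E)² / E
  long-rooted: (502 − 492)² / 492 = 0.2033
  oval-rooted: (960 − 984)² / 984 = 0.5854
  round-rooted: (506 − 492)² / 492 = 0.3984
χ² = 0.2033 + 0.5854 + 0.3984 = 1.1871 ≈ 1.187

1.187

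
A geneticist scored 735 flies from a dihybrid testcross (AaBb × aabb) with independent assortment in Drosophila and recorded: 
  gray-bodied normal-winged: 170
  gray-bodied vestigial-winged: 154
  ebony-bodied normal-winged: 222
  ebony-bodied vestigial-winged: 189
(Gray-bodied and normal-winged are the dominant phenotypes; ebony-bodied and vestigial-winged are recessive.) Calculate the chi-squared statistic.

A dihybrid testcross with independent assortment gives a 1:1:1:1 ratio.
The 1:1:1:1 ratio has 4 parts, so with N = 735 the expected counts are:
  gray-bodied normal-winged: 735 × 1/4 = 183.75
  gray-bodied vestigial-winged: 735 × 1/4 = 183.75
  ebony-bodied normal-winged: 735 × 1/4 = 183.75
  ebony-bodied vestigial-winged: 735 × 1/4 = 183.75
χ² = Σ (O − E)² / E
  gray-bodied normal-winged: (170 − 183.75)² / 183.75 = 1.0289
  gray-bodied vestigial-winged: (154 − 183.75)² / 183.75 = 4.8167
  ebony-bodied normal-winged: (222 − 183.75)² / 183.75 = 7.9622
  ebony-bodied vestigial-winged: (189 − 183.75)² / 183.75 = 0.1500
χ² = 1.0289 + 4.8167 + 7.9622 + 0.1500 = 13.9578 ≈ 13.958

13.958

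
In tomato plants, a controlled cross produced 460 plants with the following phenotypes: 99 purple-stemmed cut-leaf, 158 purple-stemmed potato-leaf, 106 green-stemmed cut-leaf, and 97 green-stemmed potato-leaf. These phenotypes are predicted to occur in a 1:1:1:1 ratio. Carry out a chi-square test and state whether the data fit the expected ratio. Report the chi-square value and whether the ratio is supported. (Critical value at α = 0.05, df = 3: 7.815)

Under the 1:1:1:1 hypothesis (Σ ratio = 4, N = 460):
  purple-stemmed cut-leaf: 460 × 1/4 = 115
  purple-stemmed potato-leaf: 460 × 1/4 = 115
  green-stemmed cut-leaf: 460 × 1/4 = 115
  green-stemmed potato-leaf: 460 × 1/4 = 115
χ² = Σ (O − E)² / E
  purple-stemmed cut-leaf: (99 − 115)² / 115 = 2.2261
  purple-stemmed potato-leaf: (158 − 115)² / 115 = 16.0783
  green-stemmed cut-leaf: (106 − 115)² / 115 = 0.7043
  green-stemmed potato-leaf: (97 − 115)² / 115 = 2.8174
χ² = 2.2261 + 16.0783 + 0.7043 + 2.8174 = 21.8261 ≈ 21.826
Degrees of freedom = 4 − 1 = 3; critical value at α = 0.05 is 7.815.
Since 21.826 > 7.815, we reject the null hypothesis — the data do not fit the 1:1:1:1 ratio.

21.826; not consistent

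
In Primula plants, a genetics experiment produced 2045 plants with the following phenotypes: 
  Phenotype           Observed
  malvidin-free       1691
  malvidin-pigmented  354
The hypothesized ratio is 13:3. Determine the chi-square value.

2.782

Under the 13:3 hypothesis (Σ ratio = 16, N = 2045):
  malvidin-free: 2045 × 13/16 = 1661.5625
  malvidin-pigmented: 2045 × 3/16 = 383.4375
χ² = Σ (O − E)² / E
  malvidin-free: (1691 − 1661.5625)² / 1661.5625 = 0.5215
  malvidin-pigmented: (354 − 383.4375)² / 383.4375 = 2.2600
χ² = 0.5215 + 2.2600 = 2.7815 ≈ 2.782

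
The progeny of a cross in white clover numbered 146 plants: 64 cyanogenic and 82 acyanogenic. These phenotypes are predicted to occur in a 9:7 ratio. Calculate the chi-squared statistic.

9.143

Expected counts for N = 146 under a 9:7 ratio (total parts = 16):
  cyanogenic: 146 × 9/16 = 82.125
  acyanogenic: 146 × 7/16 = 63.875
χ² = Σ (O − E)² / E
  cyanogenic: (64 − 82.125)² / 82.125 = 4.0002
  acyanogenic: (82 − 63.875)² / 63.875 = 5.1431
χ² = 4.0002 + 5.1431 = 9.1433 ≈ 9.143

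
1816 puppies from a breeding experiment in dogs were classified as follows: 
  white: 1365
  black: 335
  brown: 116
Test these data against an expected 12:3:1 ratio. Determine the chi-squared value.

Expected counts for N = 1816 under a 12:3:1 ratio (total parts = 16):
  white: 1816 × 12/16 = 1362
  black: 1816 × 3/16 = 340.5
  brown: 1816 × 1/16 = 113.5
χ² = Σ (O − E)² / E
  white: (1365 − 1362)² / 1362 = 0.0066
  black: (335 − 340.5)² / 340.5 = 0.0888
  brown: (116 − 113.5)² / 113.5 = 0.0551
χ² = 0.0066 + 0.0888 + 0.0551 = 0.1505 ≈ 0.151

0.151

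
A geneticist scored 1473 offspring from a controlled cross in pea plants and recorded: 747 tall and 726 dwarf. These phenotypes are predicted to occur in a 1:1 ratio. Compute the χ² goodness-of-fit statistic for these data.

0.299

Total ratio parts = 2. Expected numbers out of 1473:
  tall: 1473 × 1/2 = 736.5
  dwarf: 1473 × 1/2 = 736.5
χ² = Σ (O − E)² / E
  tall: (747 − 736.5)² / 736.5 = 0.1497
  dwarf: (726 − 736.5)² / 736.5 = 0.1497
χ² = 0.1497 + 0.1497 = 0.2994 ≈ 0.299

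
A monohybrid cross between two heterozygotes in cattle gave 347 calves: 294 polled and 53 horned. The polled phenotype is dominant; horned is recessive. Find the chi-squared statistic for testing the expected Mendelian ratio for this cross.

For a monohybrid cross between heterozygotes with complete dominance, the expected phenotypic ratio is 3:1.
Total ratio parts = 4. Expected numbers out of 347:
  polled: 347 × 3/4 = 260.25
  horned: 347 × 1/4 = 86.75
χ² = Σ (O − E)² / E
  polled: (294 − 260.25)² / 260.25 = 4.3768
  horned: (53 − 86.75)² / 86.75 = 13.1304
χ² = 4.3768 + 13.1304 = 17.5072 ≈ 17.507

17.507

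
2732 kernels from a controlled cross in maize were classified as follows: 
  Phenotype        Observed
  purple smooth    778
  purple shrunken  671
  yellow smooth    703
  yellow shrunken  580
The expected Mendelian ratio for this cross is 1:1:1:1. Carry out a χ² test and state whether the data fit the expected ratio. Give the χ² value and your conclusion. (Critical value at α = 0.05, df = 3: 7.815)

Expected counts for N = 2732 under a 1:1:1:1 ratio (total parts = 4):
  purple smooth: 2732 × 1/4 = 683
  purple shrunken: 2732 × 1/4 = 683
  yellow smooth: 2732 × 1/4 = 683
  yellow shrunken: 2732 × 1/4 = 683
χ² = Σ (O − E)² / E
  purple smooth: (778 − 683)² / 683 = 13.2138
  purple shrunken: (671 − 683)² / 683 = 0.2108
  yellow smooth: (703 − 683)² / 683 = 0.5857
  yellow shrunken: (580 − 683)² / 683 = 15.5329
χ² = 13.2138 + 0.2108 + 0.5857 + 15.5329 = 29.5432 ≈ 29.543
Degrees of freedom = 4 − 1 = 3; critical value at α = 0.05 is 7.815.
Since 29.543 > 7.815, we reject the null hypothesis — the data do not fit the 1:1:1:1 ratio.

29.543; not consistent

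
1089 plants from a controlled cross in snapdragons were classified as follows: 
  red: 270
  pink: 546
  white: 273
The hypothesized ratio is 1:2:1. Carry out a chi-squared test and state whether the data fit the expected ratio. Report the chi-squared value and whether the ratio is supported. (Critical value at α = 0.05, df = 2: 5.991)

0.025; consistent

Under the 1:2:1 hypothesis (Σ ratio = 4, N = 1089):
  red: 1089 × 1/4 = 272.25
  pink: 1089 × 2/4 = 544.5
  white: 1089 × 1/4 = 272.25
χ² = Σ (O − E)² / E
  red: (270 − 272.25)² / 272.25 = 0.0186
  pink: (546 − 544.5)² / 544.5 = 0.0041
  white: (273 − 272.25)² / 272.25 = 0.0021
χ² = 0.0186 + 0.0041 + 0.0021 = 0.0248 ≈ 0.025
Degrees of freedom = 3 − 1 = 2; critical value at α = 0.05 is 5.991.
Since 0.025 < 5.991, we fail to reject the null hypothesis — the data are consistent with the 1:2:1 ratio.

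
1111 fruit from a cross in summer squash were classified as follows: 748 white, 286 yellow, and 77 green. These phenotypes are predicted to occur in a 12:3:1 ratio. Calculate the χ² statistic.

38.518

Under the 12:3:1 hypothesis (Σ ratio = 16, N = 1111):
  white: 1111 × 12/16 = 833.25
  yellow: 1111 × 3/16 = 208.3125
  green: 1111 × 1/16 = 69.4375
χ² = Σ (O − E)² / E
  white: (748 − 833.25)² / 833.25 = 8.7219
  yellow: (286 − 208.3125)² / 208.3125 = 28.9726
  green: (77 − 69.4375)² / 69.4375 = 0.8236
χ² = 8.7219 + 28.9726 + 0.8236 = 38.5181 ≈ 38.518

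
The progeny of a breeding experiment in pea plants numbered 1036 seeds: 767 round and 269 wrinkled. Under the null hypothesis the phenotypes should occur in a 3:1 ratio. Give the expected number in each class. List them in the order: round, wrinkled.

Under the 3:1 hypothesis (Σ ratio = 4, N = 1036):
  round: 1036 × 3/4 = 777
  wrinkled: 1036 × 1/4 = 259

777, 259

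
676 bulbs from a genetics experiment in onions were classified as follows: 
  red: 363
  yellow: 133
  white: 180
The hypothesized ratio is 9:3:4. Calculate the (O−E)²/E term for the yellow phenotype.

0.308

The 9:3:4 ratio has 16 parts, so with N = 676 the expected counts are:
  red: 676 × 9/16 = 380.25
  yellow: 676 × 3/16 = 126.75
  white: 676 × 4/16 = 169
Contribution of yellow: (133 − 126.75)² / 126.75 = 0.3082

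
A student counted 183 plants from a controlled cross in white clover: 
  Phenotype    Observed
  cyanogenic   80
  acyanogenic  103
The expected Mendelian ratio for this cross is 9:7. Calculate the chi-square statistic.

11.683

Total ratio parts = 16. Expected numbers out of 183:
  cyanogenic: 183 × 9/16 = 102.9375
  acyanogenic: 183 × 7/16 = 80.0625
χ² = Σ (O − E)² / E
  cyanogenic: (80 − 102.9375)² / 102.9375 = 5.1111
  acyanogenic: (103 − 80.0625)² / 80.0625 = 6.5715
χ² = 5.1111 + 6.5715 = 11.6826 ≈ 11.683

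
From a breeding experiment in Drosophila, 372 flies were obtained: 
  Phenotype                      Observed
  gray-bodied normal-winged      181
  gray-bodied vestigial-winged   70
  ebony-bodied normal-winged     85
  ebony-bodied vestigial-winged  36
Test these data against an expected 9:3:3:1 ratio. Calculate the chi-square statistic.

14.141

Total ratio parts = 16. Expected numbers out of 372:
  gray-bodied normal-winged: 372 × 9/16 = 209.25
  gray-bodied vestigial-winged: 372 × 3/16 = 69.75
  ebony-bodied normal-winged: 372 × 3/16 = 69.75
  ebony-bodied vestigial-winged: 372 × 1/16 = 23.25
χ² = Σ (O − E)² / E
  gray-bodied normal-winged: (181 − 209.25)² / 209.25 = 3.8139
  gray-bodied vestigial-winged: (70 − 69.75)² / 69.75 = 0.0009
  ebony-bodied normal-winged: (85 − 69.75)² / 69.75 = 3.3342
  ebony-bodied vestigial-winged: (36 − 23.25)² / 23.25 = 6.9919
χ² = 3.8139 + 0.0009 + 3.3342 + 6.9919 = 14.1409 ≈ 14.141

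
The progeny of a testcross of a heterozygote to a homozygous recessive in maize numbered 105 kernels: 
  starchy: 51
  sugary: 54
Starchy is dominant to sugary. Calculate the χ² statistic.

0.086

A testcross of a heterozygote (Aa × aa) gives a 1:1 phenotypic ratio.
Under the 1:1 hypothesis (Σ ratio = 2, N = 105):
  starchy: 105 × 1/2 = 52.5
  sugary: 105 × 1/2 = 52.5
χ² = Σ (O − E)² / E
  starchy: (51 − 52.5)² / 52.5 = 0.0429
  sugary: (54 − 52.5)² / 52.5 = 0.0429
χ² = 0.0429 + 0.0429 = 0.0858 ≈ 0.086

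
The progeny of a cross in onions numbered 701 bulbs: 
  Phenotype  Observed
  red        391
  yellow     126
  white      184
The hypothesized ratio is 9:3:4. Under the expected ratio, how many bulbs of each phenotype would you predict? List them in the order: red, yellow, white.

Expected counts for N = 701 under a 9:3:4 ratio (total parts = 16):
  red: 701 × 9/16 = 394.3125
  yellow: 701 × 3/16 = 131.4375
  white: 701 × 4/16 = 175.25

394.3125, 131.4375, 175.25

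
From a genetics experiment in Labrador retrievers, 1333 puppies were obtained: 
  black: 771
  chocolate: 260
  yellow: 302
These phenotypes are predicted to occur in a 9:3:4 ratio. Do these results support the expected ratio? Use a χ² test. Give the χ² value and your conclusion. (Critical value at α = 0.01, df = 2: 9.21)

3.934; consistent

Under the 9:3:4 hypothesis (Σ ratio = 16, N = 1333):
  black: 1333 × 9/16 = 749.8125
  chocolate: 1333 × 3/16 = 249.9375
  yellow: 1333 × 4/16 = 333.25
χ² = Σ (O − E)² / E
  black: (771 − 749.8125)² / 749.8125 = 0.5987
  chocolate: (260 − 249.9375)² / 249.9375 = 0.4051
  yellow: (302 − 333.25)² / 333.25 = 2.9304
χ² = 0.5987 + 0.4051 + 2.9304 = 3.9342 ≈ 3.934
Degrees of freedom = 3 − 1 = 2; critical value at α = 0.01 is 9.21.
Since 3.934 < 9.21, we fail to reject the null hypothesis — the data are consistent with the 9:3:4 ratio.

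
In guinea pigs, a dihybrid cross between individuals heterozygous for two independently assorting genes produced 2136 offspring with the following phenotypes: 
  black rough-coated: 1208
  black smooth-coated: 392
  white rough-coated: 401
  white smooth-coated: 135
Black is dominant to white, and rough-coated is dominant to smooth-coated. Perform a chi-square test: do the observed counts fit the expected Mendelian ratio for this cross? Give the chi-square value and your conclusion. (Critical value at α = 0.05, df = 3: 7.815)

0.233; consistent

A dihybrid F₂ with independent assortment and complete dominance at both loci gives a 9:3:3:1 phenotypic ratio.
Expected counts for N = 2136 under a 9:3:3:1 ratio (total parts = 16):
  black rough-coated: 2136 × 9/16 = 1201.5
  black smooth-coated: 2136 × 3/16 = 400.5
  white rough-coated: 2136 × 3/16 = 400.5
  white smooth-coated: 2136 × 1/16 = 133.5
χ² = Σ (O − E)² / E
  black rough-coated: (1208 − 1201.5)² / 1201.5 = 0.0352
  black smooth-coated: (392 − 400.5)² / 400.5 = 0.1804
  white rough-coated: (401 − 400.5)² / 400.5 = 0.0006
  white smooth-coated: (135 − 133.5)² / 133.5 = 0.0169
χ² = 0.0352 + 0.1804 + 0.0006 + 0.0169 = 0.2331 ≈ 0.233
Degrees of freedom = 4 − 1 = 3; critical value at α = 0.05 is 7.815.
Since 0.233 < 7.815, we fail to reject the null hypothesis — the data are consistent with the 9:3:3:1 ratio.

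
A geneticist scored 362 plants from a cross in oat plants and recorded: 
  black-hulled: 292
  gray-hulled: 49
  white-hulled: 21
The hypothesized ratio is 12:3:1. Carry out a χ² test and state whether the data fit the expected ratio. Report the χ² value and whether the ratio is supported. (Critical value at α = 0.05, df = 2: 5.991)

6.913; not consistent

Total ratio parts = 16. Expected numbers out of 362:
  black-hulled: 362 × 12/16 = 271.5
  gray-hulled: 362 × 3/16 = 67.875
  white-hulled: 362 × 1/16 = 22.625
χ² = Σ (O − E)² / E
  black-hulled: (292 − 271.5)² / 271.5 = 1.5479
  gray-hulled: (49 − 67.875)² / 67.875 = 5.2488
  white-hulled: (21 − 22.625)² / 22.625 = 0.1167
χ² = 1.5479 + 5.2488 + 0.1167 = 6.9134 ≈ 6.913
Degrees of freedom = 3 − 1 = 2; critical value at α = 0.05 is 5.991.
Since 6.913 > 5.991, we reject the null hypothesis — the data do not fit the 12:3:1 ratio.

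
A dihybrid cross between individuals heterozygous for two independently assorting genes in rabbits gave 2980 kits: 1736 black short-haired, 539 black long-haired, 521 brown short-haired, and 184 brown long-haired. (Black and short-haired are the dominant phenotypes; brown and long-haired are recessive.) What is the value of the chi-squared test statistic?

5.406

A dihybrid F₂ with independent assortment and complete dominance at both loci gives a 9:3:3:1 phenotypic ratio.
Total ratio parts = 16. Expected numbers out of 2980:
  black short-haired: 2980 × 9/16 = 1676.25
  black long-haired: 2980 × 3/16 = 558.75
  brown short-haired: 2980 × 3/16 = 558.75
  brown long-haired: 2980 × 1/16 = 186.25
χ² = Σ (O − E)² / E
  black short-haired: (1736 − 1676.25)² / 1676.25 = 2.1298
  black long-haired: (539 − 558.75)² / 558.75 = 0.6981
  brown short-haired: (521 − 558.75)² / 558.75 = 2.5504
  brown long-haired: (184 − 186.25)² / 186.25 = 0.0272
χ² = 2.1298 + 0.6981 + 2.5504 + 0.0272 = 5.4055 ≈ 5.406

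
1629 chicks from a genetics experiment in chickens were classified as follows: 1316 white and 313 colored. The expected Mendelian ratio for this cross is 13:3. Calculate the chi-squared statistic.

Total ratio parts = 16. Expected numbers out of 1629:
  white: 1629 × 13/16 = 1323.5625
  colored: 1629 × 3/16 = 305.4375
χ² = Σ (O − E)² / E
  white: (1316 − 1323.5625)² / 1323.5625 = 0.0432
  colored: (313 − 305.4375)² / 305.4375 = 0.1872
χ² = 0.0432 + 0.1872 = 0.2304 ≈ 0.230

0.230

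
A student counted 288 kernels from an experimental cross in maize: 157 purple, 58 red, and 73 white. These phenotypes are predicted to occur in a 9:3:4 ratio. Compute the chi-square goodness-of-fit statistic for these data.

The 9:3:4 ratio has 16 parts, so with N = 288 the expected counts are:
  purple: 288 × 9/16 = 162
  red: 288 × 3/16 = 54
  white: 288 × 4/16 = 72
χ² = Σ (O − E)² / E
  purple: (157 − 162)² / 162 = 0.1543
  red: (58 − 54)² / 54 = 0.2963
  white: (73 − 72)² / 72 = 0.0139
χ² = 0.1543 + 0.2963 + 0.0139 = 0.4645 ≈ 0.465

0.465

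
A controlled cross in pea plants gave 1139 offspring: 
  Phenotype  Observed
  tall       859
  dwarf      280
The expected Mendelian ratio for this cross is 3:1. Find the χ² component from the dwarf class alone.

The 3:1 ratio has 4 parts, so with N = 1139 the expected counts are:
  tall: 1139 × 3/4 = 854.25
  dwarf: 1139 × 1/4 = 284.75
Contribution of dwarf: (280 − 284.75)² / 284.75 = 0.0792

0.079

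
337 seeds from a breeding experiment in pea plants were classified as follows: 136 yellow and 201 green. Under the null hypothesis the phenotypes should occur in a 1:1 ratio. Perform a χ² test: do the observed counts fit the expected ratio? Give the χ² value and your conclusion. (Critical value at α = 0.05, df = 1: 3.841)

12.537; not consistent

Under the 1:1 hypothesis (Σ ratio = 2, N = 337):
  yellow: 337 × 1/2 = 168.5
  green: 337 × 1/2 = 168.5
χ² = Σ (O − E)² / E
  yellow: (136 − 168.5)² / 168.5 = 6.2685
  green: (201 − 168.5)² / 168.5 = 6.2685
χ² = 6.2685 + 6.2685 = 12.537
Degrees of freedom = 2 − 1 = 1; critical value at α = 0.05 is 3.841.
Since 12.537 > 3.841, we reject the null hypothesis — the data do not fit the 1:1 ratio.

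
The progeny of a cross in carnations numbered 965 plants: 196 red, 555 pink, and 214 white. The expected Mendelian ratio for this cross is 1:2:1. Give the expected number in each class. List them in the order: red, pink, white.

241.25, 482.5, 241.25

Under the 1:2:1 hypothesis (Σ ratio = 4, N = 965):
  red: 965 × 1/4 = 241.25
  pink: 965 × 2/4 = 482.5
  white: 965 × 1/4 = 241.25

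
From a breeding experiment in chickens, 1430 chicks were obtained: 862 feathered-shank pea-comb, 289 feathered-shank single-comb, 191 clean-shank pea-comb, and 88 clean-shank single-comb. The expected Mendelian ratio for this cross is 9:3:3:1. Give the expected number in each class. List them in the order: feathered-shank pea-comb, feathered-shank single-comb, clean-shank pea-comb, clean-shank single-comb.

Total ratio parts = 16. Expected numbers out of 1430:
  feathered-shank pea-comb: 1430 × 9/16 = 804.375
  feathered-shank single-comb: 1430 × 3/16 = 268.125
  clean-shank pea-comb: 1430 × 3/16 = 268.125
  clean-shank single-comb: 1430 × 1/16 = 89.375

804.375, 268.125, 268.125, 89.375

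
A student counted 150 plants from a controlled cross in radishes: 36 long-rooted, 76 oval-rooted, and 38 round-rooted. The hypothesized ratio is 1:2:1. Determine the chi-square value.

Under the 1:2:1 hypothesis (Σ ratio = 4, N = 150):
  long-rooted: 150 × 1/4 = 37.5
  oval-rooted: 150 × 2/4 = 75
  round-rooted: 150 × 1/4 = 37.5
χ² = Σ (O − E)² / E
  long-rooted: (36 − 37.5)² / 37.5 = 0.0600
  oval-rooted: (76 − 75)² / 75 = 0.0133
  round-rooted: (38 − 37.5)² / 37.5 = 0.0067
χ² = 0.0600 + 0.0133 + 0.0067 = 0.080

0.080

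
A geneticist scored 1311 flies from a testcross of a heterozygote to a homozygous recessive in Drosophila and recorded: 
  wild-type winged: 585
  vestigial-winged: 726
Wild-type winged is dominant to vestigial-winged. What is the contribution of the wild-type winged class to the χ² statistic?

A testcross of a heterozygote (Aa × aa) gives a 1:1 phenotypic ratio.
Total ratio parts = 2. Expected numbers out of 1311:
  wild-type winged: 1311 × 1/2 = 655.5
  vestigial-winged: 1311 × 1/2 = 655.5
Contribution of wild-type winged: (585 − 655.5)² / 655.5 = 7.5824

7.582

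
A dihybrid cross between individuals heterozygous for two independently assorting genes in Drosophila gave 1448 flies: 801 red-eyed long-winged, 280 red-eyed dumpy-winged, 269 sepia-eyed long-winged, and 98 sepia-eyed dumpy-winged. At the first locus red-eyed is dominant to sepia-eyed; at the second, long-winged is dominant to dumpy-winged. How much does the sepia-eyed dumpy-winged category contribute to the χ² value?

A dihybrid F₂ with independent assortment and complete dominance at both loci gives a 9:3:3:1 phenotypic ratio.
Expected counts for N = 1448 under a 9:3:3:1 ratio (total parts = 16):
  red-eyed long-winged: 1448 × 9/16 = 814.5
  red-eyed dumpy-winged: 1448 × 3/16 = 271.5
  sepia-eyed long-winged: 1448 × 3/16 = 271.5
  sepia-eyed dumpy-winged: 1448 × 1/16 = 90.5
Contribution of sepia-eyed dumpy-winged: (98 − 90.5)² / 90.5 = 0.6215

0.622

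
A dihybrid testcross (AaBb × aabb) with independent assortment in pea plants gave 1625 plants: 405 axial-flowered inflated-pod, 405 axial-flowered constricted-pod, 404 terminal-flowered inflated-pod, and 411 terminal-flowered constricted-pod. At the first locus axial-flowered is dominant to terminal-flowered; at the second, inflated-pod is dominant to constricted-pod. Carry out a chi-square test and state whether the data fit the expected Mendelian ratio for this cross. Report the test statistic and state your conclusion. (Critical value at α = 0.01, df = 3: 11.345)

0.076; consistent

A dihybrid testcross with independent assortment gives a 1:1:1:1 ratio.
Expected counts for N = 1625 under a 1:1:1:1 ratio (total parts = 4):
  axial-flowered inflated-pod: 1625 × 1/4 = 406.25
  axial-flowered constricted-pod: 1625 × 1/4 = 406.25
  terminal-flowered inflated-pod: 1625 × 1/4 = 406.25
  terminal-flowered constricted-pod: 1625 × 1/4 = 406.25
χ² = Σ (O − E)² / E
  axial-flowered inflated-pod: (405 − 406.25)² / 406.25 = 0.0038
  axial-flowered constricted-pod: (405 − 406.25)² / 406.25 = 0.0038
  terminal-flowered inflated-pod: (404 − 406.25)² / 406.25 = 0.0125
  terminal-flowered constricted-pod: (411 − 406.25)² / 406.25 = 0.0555
χ² = 0.0038 + 0.0038 + 0.0125 + 0.0555 = 0.0756 ≈ 0.076
Degrees of freedom = 4 − 1 = 3; critical value at α = 0.01 is 11.345.
Since 0.076 < 11.345, we fail to reject the null hypothesis — the data are consistent with the 1:1:1:1 ratio.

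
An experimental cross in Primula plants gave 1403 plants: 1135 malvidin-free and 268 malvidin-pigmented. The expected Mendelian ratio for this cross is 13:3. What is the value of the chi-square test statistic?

The 13:3 ratio has 16 parts, so with N = 1403 the expected counts are:
  malvidin-free: 1403 × 13/16 = 1139.9375
  malvidin-pigmented: 1403 × 3/16 = 263.0625
χ² = Σ (O − E)² / E
  malvidin-free: (1135 − 1139.9375)² / 1139.9375 = 0.0214
  malvidin-pigmented: (268 − 263.0625)² / 263.0625 = 0.0927
χ² = 0.0214 + 0.0927 = 0.1141 ≈ 0.114

0.114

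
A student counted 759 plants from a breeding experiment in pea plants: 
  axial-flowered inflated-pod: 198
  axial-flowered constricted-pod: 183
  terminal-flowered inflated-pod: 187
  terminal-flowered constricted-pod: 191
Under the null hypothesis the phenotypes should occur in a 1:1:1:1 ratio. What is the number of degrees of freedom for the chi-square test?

A goodness-of-fit test with 4 phenotype classes has df = 4 − 1 = 3.

3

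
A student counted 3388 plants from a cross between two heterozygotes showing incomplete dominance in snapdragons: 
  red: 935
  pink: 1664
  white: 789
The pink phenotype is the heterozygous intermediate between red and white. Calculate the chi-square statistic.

With incomplete dominance, a heterozygote × heterozygote cross gives a 1:2:1 phenotypic ratio.
Under the 1:2:1 hypothesis (Σ ratio = 4, N = 3388):
  red: 3388 × 1/4 = 847
  pink: 3388 × 2/4 = 1694
  white: 3388 × 1/4 = 847
χ² = Σ (O − E)² / E
  red: (935 − 847)² / 847 = 9.1429
  pink: (1664 − 1694)² / 1694 = 0.5313
  white: (789 − 847)² / 847 = 3.9717
χ² = 9.1429 + 0.5313 + 3.9717 = 13.6459 ≈ 13.646

13.646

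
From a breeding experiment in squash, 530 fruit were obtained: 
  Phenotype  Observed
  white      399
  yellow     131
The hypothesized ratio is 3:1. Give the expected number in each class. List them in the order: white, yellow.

Expected counts for N = 530 under a 3:1 ratio (total parts = 4):
  white: 530 × 3/4 = 397.5
  yellow: 530 × 1/4 = 132.5

397.5, 132.5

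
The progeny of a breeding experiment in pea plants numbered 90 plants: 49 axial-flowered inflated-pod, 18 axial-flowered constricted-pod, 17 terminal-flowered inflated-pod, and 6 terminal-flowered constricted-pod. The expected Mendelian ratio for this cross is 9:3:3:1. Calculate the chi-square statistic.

Under the 9:3:3:1 hypothesis (Σ ratio = 16, N = 90):
  axial-flowered inflated-pod: 90 × 9/16 = 50.625
  axial-flowered constricted-pod: 90 × 3/16 = 16.875
  terminal-flowered inflated-pod: 90 × 3/16 = 16.875
  terminal-flowered constricted-pod: 90 × 1/16 = 5.625
χ² = Σ (O − E)² / E
  axial-flowered inflated-pod: (49 − 50.625)² / 50.625 = 0.0522
  axial-flowered constricted-pod: (18 − 16.875)² / 16.875 = 0.0750
  terminal-flowered inflated-pod: (17 − 16.875)² / 16.875 = 0.0009
  terminal-flowered constricted-pod: (6 − 5.625)² / 5.625 = 0.0250
χ² = 0.0522 + 0.0750 + 0.0009 + 0.0250 = 0.1531 ≈ 0.153

0.153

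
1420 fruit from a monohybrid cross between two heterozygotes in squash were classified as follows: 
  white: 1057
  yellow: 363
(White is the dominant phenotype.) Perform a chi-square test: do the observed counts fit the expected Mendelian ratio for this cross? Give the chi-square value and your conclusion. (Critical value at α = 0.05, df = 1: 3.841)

For a monohybrid cross between heterozygotes with complete dominance, the expected phenotypic ratio is 3:1.
Expected counts for N = 1420 under a 3:1 ratio (total parts = 4):
  white: 1420 × 3/4 = 1065
  yellow: 1420 × 1/4 = 355
χ² = Σ (O − E)² / E
  white: (1057 − 1065)² / 1065 = 0.0601
  yellow: (363 − 355)² / 355 = 0.1803
χ² = 0.0601 + 0.1803 = 0.2404 ≈ 0.240
Degrees of freedom = 2 − 1 = 1; critical value at α = 0.05 is 3.841.
Since 0.240 < 3.841, we fail to reject the null hypothesis — the data are consistent with the 3:1 ratio.

0.240; consistent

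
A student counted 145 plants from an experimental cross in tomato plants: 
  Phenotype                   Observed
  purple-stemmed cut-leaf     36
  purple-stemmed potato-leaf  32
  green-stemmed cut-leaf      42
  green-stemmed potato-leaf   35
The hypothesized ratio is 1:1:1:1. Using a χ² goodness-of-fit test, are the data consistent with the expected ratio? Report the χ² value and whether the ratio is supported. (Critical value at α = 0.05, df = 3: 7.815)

Total ratio parts = 4. Expected numbers out of 145:
  purple-stemmed cut-leaf: 145 × 1/4 = 36.25
  purple-stemmed potato-leaf: 145 × 1/4 = 36.25
  green-stemmed cut-leaf: 145 × 1/4 = 36.25
  green-stemmed potato-leaf: 145 × 1/4 = 36.25
χ² = Σ (O − E)² / E
  purple-stemmed cut-leaf: (36 − 36.25)² / 36.25 = 0.0017
  purple-stemmed potato-leaf: (32 − 36.25)² / 36.25 = 0.4983
  green-stemmed cut-leaf: (42 − 36.25)² / 36.25 = 0.9121
  green-stemmed potato-leaf: (35 − 36.25)² / 36.25 = 0.0431
χ² = 0.0017 + 0.4983 + 0.9121 + 0.0431 = 1.4552 ≈ 1.455
Degrees of freedom = 4 − 1 = 3; critical value at α = 0.05 is 7.815.
Since 1.455 < 7.815, we fail to reject the null hypothesis — the data are consistent with the 1:1:1:1 ratio.

1.455; consistent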